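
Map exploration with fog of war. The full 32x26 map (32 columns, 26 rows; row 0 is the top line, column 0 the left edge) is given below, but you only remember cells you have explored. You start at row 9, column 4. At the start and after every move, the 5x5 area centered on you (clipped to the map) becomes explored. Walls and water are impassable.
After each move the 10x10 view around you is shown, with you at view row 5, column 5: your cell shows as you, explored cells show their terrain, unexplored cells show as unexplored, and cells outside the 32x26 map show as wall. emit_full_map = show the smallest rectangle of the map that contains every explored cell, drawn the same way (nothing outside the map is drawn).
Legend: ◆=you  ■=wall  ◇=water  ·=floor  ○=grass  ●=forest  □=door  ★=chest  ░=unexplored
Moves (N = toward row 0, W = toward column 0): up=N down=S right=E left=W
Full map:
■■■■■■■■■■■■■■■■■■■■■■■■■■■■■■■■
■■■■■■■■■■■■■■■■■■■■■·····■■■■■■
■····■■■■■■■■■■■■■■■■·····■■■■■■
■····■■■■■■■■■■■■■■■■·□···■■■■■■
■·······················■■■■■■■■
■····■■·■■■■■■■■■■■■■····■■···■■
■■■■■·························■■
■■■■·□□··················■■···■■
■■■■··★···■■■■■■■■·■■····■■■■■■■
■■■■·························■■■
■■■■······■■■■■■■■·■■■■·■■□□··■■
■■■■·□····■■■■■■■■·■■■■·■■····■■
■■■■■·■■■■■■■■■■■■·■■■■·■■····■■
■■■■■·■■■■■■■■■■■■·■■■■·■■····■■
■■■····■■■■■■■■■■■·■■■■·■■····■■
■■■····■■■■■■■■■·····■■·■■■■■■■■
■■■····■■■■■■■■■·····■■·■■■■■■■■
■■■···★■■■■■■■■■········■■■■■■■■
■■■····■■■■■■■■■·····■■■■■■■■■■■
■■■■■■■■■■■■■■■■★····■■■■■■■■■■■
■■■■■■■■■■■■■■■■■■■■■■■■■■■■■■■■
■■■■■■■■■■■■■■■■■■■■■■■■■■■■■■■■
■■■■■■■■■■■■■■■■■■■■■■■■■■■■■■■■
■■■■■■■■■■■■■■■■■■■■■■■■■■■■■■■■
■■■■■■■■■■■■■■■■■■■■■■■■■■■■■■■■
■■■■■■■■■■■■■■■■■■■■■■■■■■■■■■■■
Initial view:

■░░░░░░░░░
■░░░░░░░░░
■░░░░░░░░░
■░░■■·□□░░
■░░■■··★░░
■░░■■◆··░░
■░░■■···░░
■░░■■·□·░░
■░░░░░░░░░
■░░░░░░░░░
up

■░░░░░░░░░
■░░░░░░░░░
■░░░░░░░░░
■░░■■■··░░
■░░■■·□□░░
■░░■■◆·★░░
■░░■■···░░
■░░■■···░░
■░░■■·□·░░
■░░░░░░░░░

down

■░░░░░░░░░
■░░░░░░░░░
■░░■■■··░░
■░░■■·□□░░
■░░■■··★░░
■░░■■◆··░░
■░░■■···░░
■░░■■·□·░░
■░░░░░░░░░
■░░░░░░░░░

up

■░░░░░░░░░
■░░░░░░░░░
■░░░░░░░░░
■░░■■■··░░
■░░■■·□□░░
■░░■■◆·★░░
■░░■■···░░
■░░■■···░░
■░░■■·□·░░
■░░░░░░░░░

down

■░░░░░░░░░
■░░░░░░░░░
■░░■■■··░░
■░░■■·□□░░
■░░■■··★░░
■░░■■◆··░░
■░░■■···░░
■░░■■·□·░░
■░░░░░░░░░
■░░░░░░░░░

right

░░░░░░░░░░
░░░░░░░░░░
░░■■■··░░░
░░■■·□□·░░
░░■■··★·░░
░░■■·◆··░░
░░■■····░░
░░■■·□··░░
░░░░░░░░░░
░░░░░░░░░░

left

■░░░░░░░░░
■░░░░░░░░░
■░░■■■··░░
■░░■■·□□·░
■░░■■··★·░
■░░■■◆···░
■░░■■····░
■░░■■·□··░
■░░░░░░░░░
■░░░░░░░░░

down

■░░░░░░░░░
■░░■■■··░░
■░░■■·□□·░
■░░■■··★·░
■░░■■····░
■░░■■◆···░
■░░■■·□··░
■░░■■■·■░░
■░░░░░░░░░
■░░░░░░░░░

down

■░░■■■··░░
■░░■■·□□·░
■░░■■··★·░
■░░■■····░
■░░■■····░
■░░■■◆□··░
■░░■■■·■░░
■░░■■■·■░░
■░░░░░░░░░
■░░░░░░░░░

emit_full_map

■■■··░
■■·□□·
■■··★·
■■····
■■····
■■◆□··
■■■·■░
■■■·■░

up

■░░░░░░░░░
■░░■■■··░░
■░░■■·□□·░
■░░■■··★·░
■░░■■····░
■░░■■◆···░
■░░■■·□··░
■░░■■■·■░░
■░░■■■·■░░
■░░░░░░░░░

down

■░░■■■··░░
■░░■■·□□·░
■░░■■··★·░
■░░■■····░
■░░■■····░
■░░■■◆□··░
■░░■■■·■░░
■░░■■■·■░░
■░░░░░░░░░
■░░░░░░░░░

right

░░■■■··░░░
░░■■·□□·░░
░░■■··★·░░
░░■■····░░
░░■■····░░
░░■■·◆··░░
░░■■■·■■░░
░░■■■·■■░░
░░░░░░░░░░
░░░░░░░░░░

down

░░■■·□□·░░
░░■■··★·░░
░░■■····░░
░░■■····░░
░░■■·□··░░
░░■■■◆■■░░
░░■■■·■■░░
░░░····■░░
░░░░░░░░░░
░░░░░░░░░░

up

░░■■■··░░░
░░■■·□□·░░
░░■■··★·░░
░░■■····░░
░░■■····░░
░░■■·◆··░░
░░■■■·■■░░
░░■■■·■■░░
░░░····■░░
░░░░░░░░░░

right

░■■■··░░░░
░■■·□□·░░░
░■■··★·░░░
░■■·····░░
░■■·····░░
░■■·□◆··░░
░■■■·■■■░░
░■■■·■■■░░
░░····■░░░
░░░░░░░░░░

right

■■■··░░░░░
■■·□□·░░░░
■■··★·░░░░
■■······░░
■■······░░
■■·□·◆··░░
■■■·■■■■░░
■■■·■■■■░░
░····■░░░░
░░░░░░░░░░

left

░■■■··░░░░
░■■·□□·░░░
░■■··★·░░░
░■■······░
░■■······░
░■■·□◆···░
░■■■·■■■■░
░■■■·■■■■░
░░····■░░░
░░░░░░░░░░

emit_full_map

■■■··░░░
■■·□□·░░
■■··★·░░
■■······
■■······
■■·□◆···
■■■·■■■■
■■■·■■■■
░····■░░

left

░░■■■··░░░
░░■■·□□·░░
░░■■··★·░░
░░■■······
░░■■······
░░■■·◆····
░░■■■·■■■■
░░■■■·■■■■
░░░····■░░
░░░░░░░░░░

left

■░░■■■··░░
■░░■■·□□·░
■░░■■··★·░
■░░■■·····
■░░■■·····
■░░■■◆□···
■░░■■■·■■■
■░░■■■·■■■
■░░░····■░
■░░░░░░░░░

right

░░■■■··░░░
░░■■·□□·░░
░░■■··★·░░
░░■■······
░░■■······
░░■■·◆····
░░■■■·■■■■
░░■■■·■■■■
░░░····■░░
░░░░░░░░░░

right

░■■■··░░░░
░■■·□□·░░░
░■■··★·░░░
░■■······░
░■■······░
░■■·□◆···░
░■■■·■■■■░
░■■■·■■■■░
░░····■░░░
░░░░░░░░░░

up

░░░░░░░░░░
░■■■··░░░░
░■■·□□·░░░
░■■··★··░░
░■■······░
░■■··◆···░
░■■·□····░
░■■■·■■■■░
░■■■·■■■■░
░░····■░░░

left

░░░░░░░░░░
░░■■■··░░░
░░■■·□□·░░
░░■■··★··░
░░■■······
░░■■·◆····
░░■■·□····
░░■■■·■■■■
░░■■■·■■■■
░░░····■░░

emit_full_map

■■■··░░░
■■·□□·░░
■■··★··░
■■······
■■·◆····
■■·□····
■■■·■■■■
■■■·■■■■
░····■░░


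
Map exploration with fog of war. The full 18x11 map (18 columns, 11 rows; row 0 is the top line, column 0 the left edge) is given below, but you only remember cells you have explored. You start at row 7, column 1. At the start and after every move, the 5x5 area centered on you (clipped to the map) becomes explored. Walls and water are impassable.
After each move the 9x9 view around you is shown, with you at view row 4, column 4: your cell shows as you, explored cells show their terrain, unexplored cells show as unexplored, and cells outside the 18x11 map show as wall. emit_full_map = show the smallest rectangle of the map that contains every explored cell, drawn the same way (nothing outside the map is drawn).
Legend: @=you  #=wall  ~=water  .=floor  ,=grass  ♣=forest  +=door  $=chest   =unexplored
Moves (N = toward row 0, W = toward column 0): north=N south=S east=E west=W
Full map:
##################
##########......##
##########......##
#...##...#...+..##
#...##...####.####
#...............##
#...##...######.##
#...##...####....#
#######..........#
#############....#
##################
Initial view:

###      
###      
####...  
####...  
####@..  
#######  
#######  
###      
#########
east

##       
##       
###....  
###...#  
###.@.#  
#######  
#######  
##       
#########

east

#        
#        
##.....  
##...##  
##..@##  
#######  
#######  
#        
#########

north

#        
#        
# ...##  
##.....  
##..@##  
##...##  
#######  
#######  
#        

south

#        
# ...##  
##.....  
##...##  
##..@##  
#######  
#######  
#        
#########

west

##       
## ...## 
###..... 
###...## 
###.@.## 
######## 
######## 
##       
#########

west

###      
### ...##
####.....
####...##
####@..##
#########
#########
###      
#########

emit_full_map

 ...##
#.....
#...##
#@..##
######
######

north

###      
###      
####...##
####.....
####@..##
####...##
#########
#########
###      

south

###      
####...##
####.....
####...##
####@..##
#########
#########
###      
#########

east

##       
###...## 
###..... 
###...## 
###.@.## 
######## 
######## 
##       
#########

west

###      
####...##
####.....
####...##
####@..##
#########
#########
###      
#########

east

##       
###...## 
###..... 
###...## 
###.@.## 
######## 
######## 
##       
#########

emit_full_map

#...##
#.....
#...##
#.@.##
######
######


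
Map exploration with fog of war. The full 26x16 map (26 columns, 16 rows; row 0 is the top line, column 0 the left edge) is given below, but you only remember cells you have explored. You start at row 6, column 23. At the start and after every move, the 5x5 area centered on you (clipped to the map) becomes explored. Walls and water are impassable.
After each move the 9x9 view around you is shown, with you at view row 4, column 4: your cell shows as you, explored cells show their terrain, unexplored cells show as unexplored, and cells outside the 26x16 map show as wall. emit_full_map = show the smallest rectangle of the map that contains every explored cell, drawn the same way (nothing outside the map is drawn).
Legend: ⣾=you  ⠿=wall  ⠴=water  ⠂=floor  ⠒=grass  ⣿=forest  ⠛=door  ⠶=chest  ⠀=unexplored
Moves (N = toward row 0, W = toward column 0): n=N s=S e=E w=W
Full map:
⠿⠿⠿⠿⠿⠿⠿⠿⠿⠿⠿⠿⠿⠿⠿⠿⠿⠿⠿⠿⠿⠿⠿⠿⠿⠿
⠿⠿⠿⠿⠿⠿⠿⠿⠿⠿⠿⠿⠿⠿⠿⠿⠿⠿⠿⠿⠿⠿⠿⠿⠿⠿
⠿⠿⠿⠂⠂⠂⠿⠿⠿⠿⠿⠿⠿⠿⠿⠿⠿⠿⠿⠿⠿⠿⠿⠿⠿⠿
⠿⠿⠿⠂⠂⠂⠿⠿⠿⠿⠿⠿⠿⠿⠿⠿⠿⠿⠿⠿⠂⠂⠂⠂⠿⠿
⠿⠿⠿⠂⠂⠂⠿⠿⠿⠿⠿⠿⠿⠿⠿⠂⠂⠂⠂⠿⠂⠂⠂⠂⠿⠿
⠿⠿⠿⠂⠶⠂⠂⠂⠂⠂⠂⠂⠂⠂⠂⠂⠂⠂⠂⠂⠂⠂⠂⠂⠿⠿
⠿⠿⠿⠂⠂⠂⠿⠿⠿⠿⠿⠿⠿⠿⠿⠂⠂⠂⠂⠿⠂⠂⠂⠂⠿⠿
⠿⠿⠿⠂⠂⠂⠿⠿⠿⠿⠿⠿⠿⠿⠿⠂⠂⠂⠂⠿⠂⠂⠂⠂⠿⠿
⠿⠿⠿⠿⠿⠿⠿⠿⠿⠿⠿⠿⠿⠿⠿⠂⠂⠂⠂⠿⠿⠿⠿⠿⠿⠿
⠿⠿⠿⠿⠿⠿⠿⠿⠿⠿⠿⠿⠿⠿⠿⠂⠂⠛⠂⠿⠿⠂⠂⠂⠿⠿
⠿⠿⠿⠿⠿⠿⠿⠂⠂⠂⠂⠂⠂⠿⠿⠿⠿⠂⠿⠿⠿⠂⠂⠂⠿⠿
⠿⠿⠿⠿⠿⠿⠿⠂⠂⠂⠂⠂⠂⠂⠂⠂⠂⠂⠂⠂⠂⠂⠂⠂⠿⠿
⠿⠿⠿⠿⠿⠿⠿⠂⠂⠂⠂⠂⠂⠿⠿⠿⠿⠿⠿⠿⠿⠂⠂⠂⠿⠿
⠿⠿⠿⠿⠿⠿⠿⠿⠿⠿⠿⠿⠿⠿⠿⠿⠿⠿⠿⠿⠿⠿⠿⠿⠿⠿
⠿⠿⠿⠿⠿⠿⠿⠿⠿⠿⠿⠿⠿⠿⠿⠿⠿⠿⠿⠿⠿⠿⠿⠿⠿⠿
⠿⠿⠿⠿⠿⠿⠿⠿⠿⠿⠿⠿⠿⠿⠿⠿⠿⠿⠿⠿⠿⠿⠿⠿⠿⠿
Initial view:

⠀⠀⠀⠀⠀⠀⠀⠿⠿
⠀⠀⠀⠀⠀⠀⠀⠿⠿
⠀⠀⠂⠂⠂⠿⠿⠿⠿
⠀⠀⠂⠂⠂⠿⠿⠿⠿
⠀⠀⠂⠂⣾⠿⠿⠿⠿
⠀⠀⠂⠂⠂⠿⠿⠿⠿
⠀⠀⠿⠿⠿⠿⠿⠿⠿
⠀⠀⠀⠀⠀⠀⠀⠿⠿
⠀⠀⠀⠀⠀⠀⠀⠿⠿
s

⠀⠀⠀⠀⠀⠀⠀⠿⠿
⠀⠀⠂⠂⠂⠿⠿⠿⠿
⠀⠀⠂⠂⠂⠿⠿⠿⠿
⠀⠀⠂⠂⠂⠿⠿⠿⠿
⠀⠀⠂⠂⣾⠿⠿⠿⠿
⠀⠀⠿⠿⠿⠿⠿⠿⠿
⠀⠀⠂⠂⠂⠿⠿⠿⠿
⠀⠀⠀⠀⠀⠀⠀⠿⠿
⠀⠀⠀⠀⠀⠀⠀⠿⠿

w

⠀⠀⠀⠀⠀⠀⠀⠀⠿
⠀⠀⠀⠂⠂⠂⠿⠿⠿
⠀⠀⠂⠂⠂⠂⠿⠿⠿
⠀⠀⠂⠂⠂⠂⠿⠿⠿
⠀⠀⠂⠂⣾⠂⠿⠿⠿
⠀⠀⠿⠿⠿⠿⠿⠿⠿
⠀⠀⠿⠂⠂⠂⠿⠿⠿
⠀⠀⠀⠀⠀⠀⠀⠀⠿
⠀⠀⠀⠀⠀⠀⠀⠀⠿

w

⠀⠀⠀⠀⠀⠀⠀⠀⠀
⠀⠀⠀⠀⠂⠂⠂⠿⠿
⠀⠀⠂⠂⠂⠂⠂⠿⠿
⠀⠀⠿⠂⠂⠂⠂⠿⠿
⠀⠀⠿⠂⣾⠂⠂⠿⠿
⠀⠀⠿⠿⠿⠿⠿⠿⠿
⠀⠀⠿⠿⠂⠂⠂⠿⠿
⠀⠀⠀⠀⠀⠀⠀⠀⠀
⠀⠀⠀⠀⠀⠀⠀⠀⠀

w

⠀⠀⠀⠀⠀⠀⠀⠀⠀
⠀⠀⠀⠀⠀⠂⠂⠂⠿
⠀⠀⠂⠂⠂⠂⠂⠂⠿
⠀⠀⠂⠿⠂⠂⠂⠂⠿
⠀⠀⠂⠿⣾⠂⠂⠂⠿
⠀⠀⠂⠿⠿⠿⠿⠿⠿
⠀⠀⠂⠿⠿⠂⠂⠂⠿
⠀⠀⠀⠀⠀⠀⠀⠀⠀
⠀⠀⠀⠀⠀⠀⠀⠀⠀

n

⠀⠀⠀⠀⠀⠀⠀⠀⠀
⠀⠀⠀⠀⠀⠀⠀⠀⠀
⠀⠀⠂⠿⠂⠂⠂⠂⠿
⠀⠀⠂⠂⠂⠂⠂⠂⠿
⠀⠀⠂⠿⣾⠂⠂⠂⠿
⠀⠀⠂⠿⠂⠂⠂⠂⠿
⠀⠀⠂⠿⠿⠿⠿⠿⠿
⠀⠀⠂⠿⠿⠂⠂⠂⠿
⠀⠀⠀⠀⠀⠀⠀⠀⠀

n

⠀⠀⠀⠀⠀⠀⠀⠀⠀
⠀⠀⠀⠀⠀⠀⠀⠀⠀
⠀⠀⠿⠿⠂⠂⠂⠀⠀
⠀⠀⠂⠿⠂⠂⠂⠂⠿
⠀⠀⠂⠂⣾⠂⠂⠂⠿
⠀⠀⠂⠿⠂⠂⠂⠂⠿
⠀⠀⠂⠿⠂⠂⠂⠂⠿
⠀⠀⠂⠿⠿⠿⠿⠿⠿
⠀⠀⠂⠿⠿⠂⠂⠂⠿

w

⠀⠀⠀⠀⠀⠀⠀⠀⠀
⠀⠀⠀⠀⠀⠀⠀⠀⠀
⠀⠀⠿⠿⠿⠂⠂⠂⠀
⠀⠀⠂⠂⠿⠂⠂⠂⠂
⠀⠀⠂⠂⣾⠂⠂⠂⠂
⠀⠀⠂⠂⠿⠂⠂⠂⠂
⠀⠀⠂⠂⠿⠂⠂⠂⠂
⠀⠀⠀⠂⠿⠿⠿⠿⠿
⠀⠀⠀⠂⠿⠿⠂⠂⠂

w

⠀⠀⠀⠀⠀⠀⠀⠀⠀
⠀⠀⠀⠀⠀⠀⠀⠀⠀
⠀⠀⠿⠿⠿⠿⠂⠂⠂
⠀⠀⠂⠂⠂⠿⠂⠂⠂
⠀⠀⠂⠂⣾⠂⠂⠂⠂
⠀⠀⠂⠂⠂⠿⠂⠂⠂
⠀⠀⠂⠂⠂⠿⠂⠂⠂
⠀⠀⠀⠀⠂⠿⠿⠿⠿
⠀⠀⠀⠀⠂⠿⠿⠂⠂

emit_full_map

⠿⠿⠿⠿⠂⠂⠂⠀⠀⠀
⠂⠂⠂⠿⠂⠂⠂⠂⠿⠿
⠂⠂⣾⠂⠂⠂⠂⠂⠿⠿
⠂⠂⠂⠿⠂⠂⠂⠂⠿⠿
⠂⠂⠂⠿⠂⠂⠂⠂⠿⠿
⠀⠀⠂⠿⠿⠿⠿⠿⠿⠿
⠀⠀⠂⠿⠿⠂⠂⠂⠿⠿

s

⠀⠀⠀⠀⠀⠀⠀⠀⠀
⠀⠀⠿⠿⠿⠿⠂⠂⠂
⠀⠀⠂⠂⠂⠿⠂⠂⠂
⠀⠀⠂⠂⠂⠂⠂⠂⠂
⠀⠀⠂⠂⣾⠿⠂⠂⠂
⠀⠀⠂⠂⠂⠿⠂⠂⠂
⠀⠀⠂⠂⠂⠿⠿⠿⠿
⠀⠀⠀⠀⠂⠿⠿⠂⠂
⠀⠀⠀⠀⠀⠀⠀⠀⠀

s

⠀⠀⠿⠿⠿⠿⠂⠂⠂
⠀⠀⠂⠂⠂⠿⠂⠂⠂
⠀⠀⠂⠂⠂⠂⠂⠂⠂
⠀⠀⠂⠂⠂⠿⠂⠂⠂
⠀⠀⠂⠂⣾⠿⠂⠂⠂
⠀⠀⠂⠂⠂⠿⠿⠿⠿
⠀⠀⠂⠛⠂⠿⠿⠂⠂
⠀⠀⠀⠀⠀⠀⠀⠀⠀
⠀⠀⠀⠀⠀⠀⠀⠀⠀

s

⠀⠀⠂⠂⠂⠿⠂⠂⠂
⠀⠀⠂⠂⠂⠂⠂⠂⠂
⠀⠀⠂⠂⠂⠿⠂⠂⠂
⠀⠀⠂⠂⠂⠿⠂⠂⠂
⠀⠀⠂⠂⣾⠿⠿⠿⠿
⠀⠀⠂⠛⠂⠿⠿⠂⠂
⠀⠀⠿⠂⠿⠿⠿⠀⠀
⠀⠀⠀⠀⠀⠀⠀⠀⠀
⠀⠀⠀⠀⠀⠀⠀⠀⠀

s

⠀⠀⠂⠂⠂⠂⠂⠂⠂
⠀⠀⠂⠂⠂⠿⠂⠂⠂
⠀⠀⠂⠂⠂⠿⠂⠂⠂
⠀⠀⠂⠂⠂⠿⠿⠿⠿
⠀⠀⠂⠛⣾⠿⠿⠂⠂
⠀⠀⠿⠂⠿⠿⠿⠀⠀
⠀⠀⠂⠂⠂⠂⠂⠀⠀
⠀⠀⠀⠀⠀⠀⠀⠀⠀
⠀⠀⠀⠀⠀⠀⠀⠀⠀

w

⠀⠀⠀⠂⠂⠂⠂⠂⠂
⠀⠀⠀⠂⠂⠂⠿⠂⠂
⠀⠀⠂⠂⠂⠂⠿⠂⠂
⠀⠀⠂⠂⠂⠂⠿⠿⠿
⠀⠀⠂⠂⣾⠂⠿⠿⠂
⠀⠀⠿⠿⠂⠿⠿⠿⠀
⠀⠀⠂⠂⠂⠂⠂⠂⠀
⠀⠀⠀⠀⠀⠀⠀⠀⠀
⠀⠀⠀⠀⠀⠀⠀⠀⠀

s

⠀⠀⠀⠂⠂⠂⠿⠂⠂
⠀⠀⠂⠂⠂⠂⠿⠂⠂
⠀⠀⠂⠂⠂⠂⠿⠿⠿
⠀⠀⠂⠂⠛⠂⠿⠿⠂
⠀⠀⠿⠿⣾⠿⠿⠿⠀
⠀⠀⠂⠂⠂⠂⠂⠂⠀
⠀⠀⠿⠿⠿⠿⠿⠀⠀
⠀⠀⠀⠀⠀⠀⠀⠀⠀
⠀⠀⠀⠀⠀⠀⠀⠀⠀

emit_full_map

⠀⠿⠿⠿⠿⠂⠂⠂⠀⠀⠀
⠀⠂⠂⠂⠿⠂⠂⠂⠂⠿⠿
⠀⠂⠂⠂⠂⠂⠂⠂⠂⠿⠿
⠀⠂⠂⠂⠿⠂⠂⠂⠂⠿⠿
⠂⠂⠂⠂⠿⠂⠂⠂⠂⠿⠿
⠂⠂⠂⠂⠿⠿⠿⠿⠿⠿⠿
⠂⠂⠛⠂⠿⠿⠂⠂⠂⠿⠿
⠿⠿⣾⠿⠿⠿⠀⠀⠀⠀⠀
⠂⠂⠂⠂⠂⠂⠀⠀⠀⠀⠀
⠿⠿⠿⠿⠿⠀⠀⠀⠀⠀⠀

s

⠀⠀⠂⠂⠂⠂⠿⠂⠂
⠀⠀⠂⠂⠂⠂⠿⠿⠿
⠀⠀⠂⠂⠛⠂⠿⠿⠂
⠀⠀⠿⠿⠂⠿⠿⠿⠀
⠀⠀⠂⠂⣾⠂⠂⠂⠀
⠀⠀⠿⠿⠿⠿⠿⠀⠀
⠀⠀⠿⠿⠿⠿⠿⠀⠀
⠀⠀⠀⠀⠀⠀⠀⠀⠀
⠀⠀⠀⠀⠀⠀⠀⠀⠀

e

⠀⠂⠂⠂⠂⠿⠂⠂⠂
⠀⠂⠂⠂⠂⠿⠿⠿⠿
⠀⠂⠂⠛⠂⠿⠿⠂⠂
⠀⠿⠿⠂⠿⠿⠿⠀⠀
⠀⠂⠂⠂⣾⠂⠂⠀⠀
⠀⠿⠿⠿⠿⠿⠿⠀⠀
⠀⠿⠿⠿⠿⠿⠿⠀⠀
⠀⠀⠀⠀⠀⠀⠀⠀⠀
⠀⠀⠀⠀⠀⠀⠀⠀⠀

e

⠂⠂⠂⠂⠿⠂⠂⠂⠂
⠂⠂⠂⠂⠿⠿⠿⠿⠿
⠂⠂⠛⠂⠿⠿⠂⠂⠂
⠿⠿⠂⠿⠿⠿⠂⠀⠀
⠂⠂⠂⠂⣾⠂⠂⠀⠀
⠿⠿⠿⠿⠿⠿⠂⠀⠀
⠿⠿⠿⠿⠿⠿⠿⠀⠀
⠀⠀⠀⠀⠀⠀⠀⠀⠀
⠀⠀⠀⠀⠀⠀⠀⠀⠀

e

⠂⠂⠂⠿⠂⠂⠂⠂⠿
⠂⠂⠂⠿⠿⠿⠿⠿⠿
⠂⠛⠂⠿⠿⠂⠂⠂⠿
⠿⠂⠿⠿⠿⠂⠂⠀⠀
⠂⠂⠂⠂⣾⠂⠂⠀⠀
⠿⠿⠿⠿⠿⠂⠂⠀⠀
⠿⠿⠿⠿⠿⠿⠿⠀⠀
⠀⠀⠀⠀⠀⠀⠀⠀⠀
⠀⠀⠀⠀⠀⠀⠀⠀⠀

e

⠂⠂⠿⠂⠂⠂⠂⠿⠿
⠂⠂⠿⠿⠿⠿⠿⠿⠿
⠛⠂⠿⠿⠂⠂⠂⠿⠿
⠂⠿⠿⠿⠂⠂⠂⠀⠀
⠂⠂⠂⠂⣾⠂⠂⠀⠀
⠿⠿⠿⠿⠂⠂⠂⠀⠀
⠿⠿⠿⠿⠿⠿⠿⠀⠀
⠀⠀⠀⠀⠀⠀⠀⠀⠀
⠀⠀⠀⠀⠀⠀⠀⠀⠀

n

⠂⠂⠿⠂⠂⠂⠂⠿⠿
⠂⠂⠿⠂⠂⠂⠂⠿⠿
⠂⠂⠿⠿⠿⠿⠿⠿⠿
⠛⠂⠿⠿⠂⠂⠂⠿⠿
⠂⠿⠿⠿⣾⠂⠂⠀⠀
⠂⠂⠂⠂⠂⠂⠂⠀⠀
⠿⠿⠿⠿⠂⠂⠂⠀⠀
⠿⠿⠿⠿⠿⠿⠿⠀⠀
⠀⠀⠀⠀⠀⠀⠀⠀⠀

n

⠂⠂⠂⠂⠂⠂⠂⠿⠿
⠂⠂⠿⠂⠂⠂⠂⠿⠿
⠂⠂⠿⠂⠂⠂⠂⠿⠿
⠂⠂⠿⠿⠿⠿⠿⠿⠿
⠛⠂⠿⠿⣾⠂⠂⠿⠿
⠂⠿⠿⠿⠂⠂⠂⠀⠀
⠂⠂⠂⠂⠂⠂⠂⠀⠀
⠿⠿⠿⠿⠂⠂⠂⠀⠀
⠿⠿⠿⠿⠿⠿⠿⠀⠀

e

⠂⠂⠂⠂⠂⠂⠿⠿⠿
⠂⠿⠂⠂⠂⠂⠿⠿⠿
⠂⠿⠂⠂⠂⠂⠿⠿⠿
⠂⠿⠿⠿⠿⠿⠿⠿⠿
⠂⠿⠿⠂⣾⠂⠿⠿⠿
⠿⠿⠿⠂⠂⠂⠿⠀⠿
⠂⠂⠂⠂⠂⠂⠿⠀⠿
⠿⠿⠿⠂⠂⠂⠀⠀⠿
⠿⠿⠿⠿⠿⠿⠀⠀⠿

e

⠂⠂⠂⠂⠂⠿⠿⠿⠿
⠿⠂⠂⠂⠂⠿⠿⠿⠿
⠿⠂⠂⠂⠂⠿⠿⠿⠿
⠿⠿⠿⠿⠿⠿⠿⠿⠿
⠿⠿⠂⠂⣾⠿⠿⠿⠿
⠿⠿⠂⠂⠂⠿⠿⠿⠿
⠂⠂⠂⠂⠂⠿⠿⠿⠿
⠿⠿⠂⠂⠂⠀⠀⠿⠿
⠿⠿⠿⠿⠿⠀⠀⠿⠿

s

⠿⠂⠂⠂⠂⠿⠿⠿⠿
⠿⠂⠂⠂⠂⠿⠿⠿⠿
⠿⠿⠿⠿⠿⠿⠿⠿⠿
⠿⠿⠂⠂⠂⠿⠿⠿⠿
⠿⠿⠂⠂⣾⠿⠿⠿⠿
⠂⠂⠂⠂⠂⠿⠿⠿⠿
⠿⠿⠂⠂⠂⠿⠿⠿⠿
⠿⠿⠿⠿⠿⠀⠀⠿⠿
⠀⠀⠀⠀⠀⠀⠀⠿⠿

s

⠿⠂⠂⠂⠂⠿⠿⠿⠿
⠿⠿⠿⠿⠿⠿⠿⠿⠿
⠿⠿⠂⠂⠂⠿⠿⠿⠿
⠿⠿⠂⠂⠂⠿⠿⠿⠿
⠂⠂⠂⠂⣾⠿⠿⠿⠿
⠿⠿⠂⠂⠂⠿⠿⠿⠿
⠿⠿⠿⠿⠿⠿⠿⠿⠿
⠀⠀⠀⠀⠀⠀⠀⠿⠿
⠀⠀⠀⠀⠀⠀⠀⠿⠿

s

⠿⠿⠿⠿⠿⠿⠿⠿⠿
⠿⠿⠂⠂⠂⠿⠿⠿⠿
⠿⠿⠂⠂⠂⠿⠿⠿⠿
⠂⠂⠂⠂⠂⠿⠿⠿⠿
⠿⠿⠂⠂⣾⠿⠿⠿⠿
⠿⠿⠿⠿⠿⠿⠿⠿⠿
⠀⠀⠿⠿⠿⠿⠿⠿⠿
⠀⠀⠀⠀⠀⠀⠀⠿⠿
⠿⠿⠿⠿⠿⠿⠿⠿⠿

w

⠂⠿⠿⠿⠿⠿⠿⠿⠿
⠂⠿⠿⠂⠂⠂⠿⠿⠿
⠿⠿⠿⠂⠂⠂⠿⠿⠿
⠂⠂⠂⠂⠂⠂⠿⠿⠿
⠿⠿⠿⠂⣾⠂⠿⠿⠿
⠿⠿⠿⠿⠿⠿⠿⠿⠿
⠀⠀⠿⠿⠿⠿⠿⠿⠿
⠀⠀⠀⠀⠀⠀⠀⠀⠿
⠿⠿⠿⠿⠿⠿⠿⠿⠿

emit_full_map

⠀⠿⠿⠿⠿⠂⠂⠂⠀⠀⠀
⠀⠂⠂⠂⠿⠂⠂⠂⠂⠿⠿
⠀⠂⠂⠂⠂⠂⠂⠂⠂⠿⠿
⠀⠂⠂⠂⠿⠂⠂⠂⠂⠿⠿
⠂⠂⠂⠂⠿⠂⠂⠂⠂⠿⠿
⠂⠂⠂⠂⠿⠿⠿⠿⠿⠿⠿
⠂⠂⠛⠂⠿⠿⠂⠂⠂⠿⠿
⠿⠿⠂⠿⠿⠿⠂⠂⠂⠿⠿
⠂⠂⠂⠂⠂⠂⠂⠂⠂⠿⠿
⠿⠿⠿⠿⠿⠿⠂⣾⠂⠿⠿
⠿⠿⠿⠿⠿⠿⠿⠿⠿⠿⠿
⠀⠀⠀⠀⠀⠿⠿⠿⠿⠿⠿


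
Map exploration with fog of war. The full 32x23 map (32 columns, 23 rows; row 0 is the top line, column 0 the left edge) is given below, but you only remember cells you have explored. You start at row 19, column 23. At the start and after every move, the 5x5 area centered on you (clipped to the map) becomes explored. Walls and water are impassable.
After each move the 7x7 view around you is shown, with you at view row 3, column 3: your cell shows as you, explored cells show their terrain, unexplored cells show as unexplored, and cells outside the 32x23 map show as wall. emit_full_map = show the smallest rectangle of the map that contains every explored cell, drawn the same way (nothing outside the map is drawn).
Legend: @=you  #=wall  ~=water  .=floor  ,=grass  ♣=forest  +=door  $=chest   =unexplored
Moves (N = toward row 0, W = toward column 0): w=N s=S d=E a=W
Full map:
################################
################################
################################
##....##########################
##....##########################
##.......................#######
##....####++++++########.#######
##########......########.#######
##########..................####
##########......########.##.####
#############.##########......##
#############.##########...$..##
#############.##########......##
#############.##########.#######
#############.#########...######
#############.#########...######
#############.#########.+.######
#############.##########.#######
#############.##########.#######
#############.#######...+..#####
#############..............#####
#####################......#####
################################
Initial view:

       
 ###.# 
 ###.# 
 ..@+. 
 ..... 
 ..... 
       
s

 ###.# 
 ###.# 
 ...+. 
 ..@.. 
 ..... 
 ##### 
#######

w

       
 ###.# 
 ###.# 
 ..@+. 
 ..... 
 ..... 
 ##### 

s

 ###.# 
 ###.# 
 ...+. 
 ..@.. 
 ..... 
 ##### 
#######

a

  ###.#
 ####.#
 #...+.
 ..@...
 #.....
 ######
#######

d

 ###.# 
####.# 
#...+. 
...@.. 
#..... 
###### 
#######

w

       
 ###.# 
####.# 
#..@+. 
...... 
#..... 
###### 

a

       
 ####.#
 ####.#
 #.@.+.
 ......
 #.....
 ######

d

       
####.# 
####.# 
#..@+. 
...... 
#..... 
###### 

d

       
###.## 
###.## 
...@.. 
...... 
...... 
#####  

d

       
##.### 
##.### 
..+@.# 
.....# 
.....# 
####   

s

##.### 
##.### 
..+..# 
...@.# 
.....# 
###### 
#######

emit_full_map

####.###
####.###
#...+..#
.....@.#
#......#
########

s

##.### 
..+..# 
.....# 
...@.# 
###### 
#######
#######

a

###.###
...+..#
......#
...@..#
#######
#######
#######

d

##.### 
..+..# 
.....# 
...@.# 
###### 
#######
#######

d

#.###  
.+..## 
....## 
...@## 
###### 
#######
#######

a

##.### 
..+..##
.....##
...@.##
#######
#######
#######

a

###.###
...+..#
......#
...@..#
#######
#######
#######

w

###.###
###.###
...+..#
...@..#
......#
#######
#######

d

##.### 
##.### 
..+..##
...@.##
.....##
#######
#######

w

       
##.### 
##.### 
..+@.##
.....##
.....##
#######

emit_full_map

####.### 
####.### 
#...+@.##
.......##
#......##
#########

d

       
#.#### 
#.#### 
.+.@## 
....## 
....## 
###### 

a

       
##.####
##.####
..+@.##
.....##
.....##
#######

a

       
###.###
###.###
...@..#
......#
......#
#######

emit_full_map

####.####
####.####
#...@..##
.......##
#......##
#########


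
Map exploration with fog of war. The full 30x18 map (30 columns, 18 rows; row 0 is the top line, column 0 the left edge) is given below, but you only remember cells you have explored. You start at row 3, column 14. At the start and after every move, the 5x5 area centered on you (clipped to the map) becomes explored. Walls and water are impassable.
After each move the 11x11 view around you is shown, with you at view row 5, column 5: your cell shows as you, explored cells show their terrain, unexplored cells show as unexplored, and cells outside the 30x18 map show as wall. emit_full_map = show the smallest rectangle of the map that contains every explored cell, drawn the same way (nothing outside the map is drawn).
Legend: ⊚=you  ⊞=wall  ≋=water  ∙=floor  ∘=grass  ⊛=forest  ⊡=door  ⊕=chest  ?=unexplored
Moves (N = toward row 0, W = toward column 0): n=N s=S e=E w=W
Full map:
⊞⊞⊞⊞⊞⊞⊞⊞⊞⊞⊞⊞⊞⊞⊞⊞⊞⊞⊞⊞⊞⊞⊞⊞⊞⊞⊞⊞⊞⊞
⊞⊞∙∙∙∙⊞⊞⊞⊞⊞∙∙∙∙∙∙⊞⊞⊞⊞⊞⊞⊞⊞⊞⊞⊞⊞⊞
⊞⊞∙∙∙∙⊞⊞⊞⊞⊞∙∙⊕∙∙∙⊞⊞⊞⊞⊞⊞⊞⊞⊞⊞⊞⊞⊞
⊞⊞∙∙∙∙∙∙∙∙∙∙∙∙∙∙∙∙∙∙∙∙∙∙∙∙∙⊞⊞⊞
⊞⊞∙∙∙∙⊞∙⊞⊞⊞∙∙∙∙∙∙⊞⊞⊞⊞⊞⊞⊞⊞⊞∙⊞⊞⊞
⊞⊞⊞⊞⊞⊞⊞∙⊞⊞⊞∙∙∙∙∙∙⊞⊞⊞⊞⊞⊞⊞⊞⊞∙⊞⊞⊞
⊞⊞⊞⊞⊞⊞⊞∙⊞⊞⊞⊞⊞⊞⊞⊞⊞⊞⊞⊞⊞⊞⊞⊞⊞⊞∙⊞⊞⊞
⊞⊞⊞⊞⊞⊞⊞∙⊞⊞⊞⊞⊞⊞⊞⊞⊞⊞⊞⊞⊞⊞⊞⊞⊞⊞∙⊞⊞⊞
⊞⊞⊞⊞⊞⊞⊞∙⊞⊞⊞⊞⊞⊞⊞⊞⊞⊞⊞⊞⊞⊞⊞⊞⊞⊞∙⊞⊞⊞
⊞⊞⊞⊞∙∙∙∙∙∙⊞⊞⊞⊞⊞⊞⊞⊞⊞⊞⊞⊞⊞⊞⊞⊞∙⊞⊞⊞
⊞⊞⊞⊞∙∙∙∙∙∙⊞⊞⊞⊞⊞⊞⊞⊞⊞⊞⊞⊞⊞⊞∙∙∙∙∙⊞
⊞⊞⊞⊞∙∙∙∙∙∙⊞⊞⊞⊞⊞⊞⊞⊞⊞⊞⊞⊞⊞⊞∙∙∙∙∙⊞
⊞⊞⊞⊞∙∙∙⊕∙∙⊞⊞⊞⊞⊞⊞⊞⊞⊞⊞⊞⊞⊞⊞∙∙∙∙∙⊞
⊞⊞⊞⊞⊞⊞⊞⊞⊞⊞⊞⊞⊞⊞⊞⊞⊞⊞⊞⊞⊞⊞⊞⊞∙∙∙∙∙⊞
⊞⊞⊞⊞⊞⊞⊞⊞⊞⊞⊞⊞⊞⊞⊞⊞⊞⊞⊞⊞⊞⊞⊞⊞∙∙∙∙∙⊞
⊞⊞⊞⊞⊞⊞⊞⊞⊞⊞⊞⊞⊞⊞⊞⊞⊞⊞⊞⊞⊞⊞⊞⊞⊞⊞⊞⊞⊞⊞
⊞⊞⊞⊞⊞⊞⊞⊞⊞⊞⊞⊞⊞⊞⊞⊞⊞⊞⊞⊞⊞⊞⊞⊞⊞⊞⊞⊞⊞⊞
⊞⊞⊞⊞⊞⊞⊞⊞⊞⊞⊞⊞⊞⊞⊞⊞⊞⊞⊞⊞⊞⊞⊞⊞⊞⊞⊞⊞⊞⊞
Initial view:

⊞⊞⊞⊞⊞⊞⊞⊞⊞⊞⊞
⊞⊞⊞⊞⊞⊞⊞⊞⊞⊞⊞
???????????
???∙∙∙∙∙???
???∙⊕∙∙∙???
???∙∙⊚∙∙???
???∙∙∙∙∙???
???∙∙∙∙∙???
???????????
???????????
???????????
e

⊞⊞⊞⊞⊞⊞⊞⊞⊞⊞⊞
⊞⊞⊞⊞⊞⊞⊞⊞⊞⊞⊞
???????????
??∙∙∙∙∙⊞???
??∙⊕∙∙∙⊞???
??∙∙∙⊚∙∙???
??∙∙∙∙∙⊞???
??∙∙∙∙∙⊞???
???????????
???????????
???????????

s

⊞⊞⊞⊞⊞⊞⊞⊞⊞⊞⊞
???????????
??∙∙∙∙∙⊞???
??∙⊕∙∙∙⊞???
??∙∙∙∙∙∙???
??∙∙∙⊚∙⊞???
??∙∙∙∙∙⊞???
???⊞⊞⊞⊞⊞???
???????????
???????????
???????????

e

⊞⊞⊞⊞⊞⊞⊞⊞⊞⊞⊞
???????????
?∙∙∙∙∙⊞????
?∙⊕∙∙∙⊞⊞???
?∙∙∙∙∙∙∙???
?∙∙∙∙⊚⊞⊞???
?∙∙∙∙∙⊞⊞???
??⊞⊞⊞⊞⊞⊞???
???????????
???????????
???????????

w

⊞⊞⊞⊞⊞⊞⊞⊞⊞⊞⊞
???????????
??∙∙∙∙∙⊞???
??∙⊕∙∙∙⊞⊞??
??∙∙∙∙∙∙∙??
??∙∙∙⊚∙⊞⊞??
??∙∙∙∙∙⊞⊞??
???⊞⊞⊞⊞⊞⊞??
???????????
???????????
???????????

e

⊞⊞⊞⊞⊞⊞⊞⊞⊞⊞⊞
???????????
?∙∙∙∙∙⊞????
?∙⊕∙∙∙⊞⊞???
?∙∙∙∙∙∙∙???
?∙∙∙∙⊚⊞⊞???
?∙∙∙∙∙⊞⊞???
??⊞⊞⊞⊞⊞⊞???
???????????
???????????
???????????

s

???????????
?∙∙∙∙∙⊞????
?∙⊕∙∙∙⊞⊞???
?∙∙∙∙∙∙∙???
?∙∙∙∙∙⊞⊞???
?∙∙∙∙⊚⊞⊞???
??⊞⊞⊞⊞⊞⊞???
???⊞⊞⊞⊞⊞???
???????????
???????????
???????????

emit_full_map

∙∙∙∙∙⊞?
∙⊕∙∙∙⊞⊞
∙∙∙∙∙∙∙
∙∙∙∙∙⊞⊞
∙∙∙∙⊚⊞⊞
?⊞⊞⊞⊞⊞⊞
??⊞⊞⊞⊞⊞

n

⊞⊞⊞⊞⊞⊞⊞⊞⊞⊞⊞
???????????
?∙∙∙∙∙⊞????
?∙⊕∙∙∙⊞⊞???
?∙∙∙∙∙∙∙???
?∙∙∙∙⊚⊞⊞???
?∙∙∙∙∙⊞⊞???
??⊞⊞⊞⊞⊞⊞???
???⊞⊞⊞⊞⊞???
???????????
???????????

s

???????????
?∙∙∙∙∙⊞????
?∙⊕∙∙∙⊞⊞???
?∙∙∙∙∙∙∙???
?∙∙∙∙∙⊞⊞???
?∙∙∙∙⊚⊞⊞???
??⊞⊞⊞⊞⊞⊞???
???⊞⊞⊞⊞⊞???
???????????
???????????
???????????

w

???????????
??∙∙∙∙∙⊞???
??∙⊕∙∙∙⊞⊞??
??∙∙∙∙∙∙∙??
??∙∙∙∙∙⊞⊞??
??∙∙∙⊚∙⊞⊞??
???⊞⊞⊞⊞⊞⊞??
???⊞⊞⊞⊞⊞⊞??
???????????
???????????
???????????

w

???????????
???∙∙∙∙∙⊞??
???∙⊕∙∙∙⊞⊞?
???∙∙∙∙∙∙∙?
???∙∙∙∙∙⊞⊞?
???∙∙⊚∙∙⊞⊞?
???⊞⊞⊞⊞⊞⊞⊞?
???⊞⊞⊞⊞⊞⊞⊞?
???????????
???????????
???????????

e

???????????
??∙∙∙∙∙⊞???
??∙⊕∙∙∙⊞⊞??
??∙∙∙∙∙∙∙??
??∙∙∙∙∙⊞⊞??
??∙∙∙⊚∙⊞⊞??
??⊞⊞⊞⊞⊞⊞⊞??
??⊞⊞⊞⊞⊞⊞⊞??
???????????
???????????
???????????

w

???????????
???∙∙∙∙∙⊞??
???∙⊕∙∙∙⊞⊞?
???∙∙∙∙∙∙∙?
???∙∙∙∙∙⊞⊞?
???∙∙⊚∙∙⊞⊞?
???⊞⊞⊞⊞⊞⊞⊞?
???⊞⊞⊞⊞⊞⊞⊞?
???????????
???????????
???????????

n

⊞⊞⊞⊞⊞⊞⊞⊞⊞⊞⊞
???????????
???∙∙∙∙∙⊞??
???∙⊕∙∙∙⊞⊞?
???∙∙∙∙∙∙∙?
???∙∙⊚∙∙⊞⊞?
???∙∙∙∙∙⊞⊞?
???⊞⊞⊞⊞⊞⊞⊞?
???⊞⊞⊞⊞⊞⊞⊞?
???????????
???????????

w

⊞⊞⊞⊞⊞⊞⊞⊞⊞⊞⊞
???????????
????∙∙∙∙∙⊞?
???∙∙⊕∙∙∙⊞⊞
???∙∙∙∙∙∙∙∙
???∙∙⊚∙∙∙⊞⊞
???∙∙∙∙∙∙⊞⊞
???⊞⊞⊞⊞⊞⊞⊞⊞
????⊞⊞⊞⊞⊞⊞⊞
???????????
???????????

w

⊞⊞⊞⊞⊞⊞⊞⊞⊞⊞⊞
???????????
?????∙∙∙∙∙⊞
???⊞∙∙⊕∙∙∙⊞
???∙∙∙∙∙∙∙∙
???⊞∙⊚∙∙∙∙⊞
???⊞∙∙∙∙∙∙⊞
???⊞⊞⊞⊞⊞⊞⊞⊞
?????⊞⊞⊞⊞⊞⊞
???????????
???????????

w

⊞⊞⊞⊞⊞⊞⊞⊞⊞⊞⊞
???????????
??????∙∙∙∙∙
???⊞⊞∙∙⊕∙∙∙
???∙∙∙∙∙∙∙∙
???⊞⊞⊚∙∙∙∙∙
???⊞⊞∙∙∙∙∙∙
???⊞⊞⊞⊞⊞⊞⊞⊞
??????⊞⊞⊞⊞⊞
???????????
???????????

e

⊞⊞⊞⊞⊞⊞⊞⊞⊞⊞⊞
???????????
?????∙∙∙∙∙⊞
??⊞⊞∙∙⊕∙∙∙⊞
??∙∙∙∙∙∙∙∙∙
??⊞⊞∙⊚∙∙∙∙⊞
??⊞⊞∙∙∙∙∙∙⊞
??⊞⊞⊞⊞⊞⊞⊞⊞⊞
?????⊞⊞⊞⊞⊞⊞
???????????
???????????

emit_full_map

???∙∙∙∙∙⊞?
⊞⊞∙∙⊕∙∙∙⊞⊞
∙∙∙∙∙∙∙∙∙∙
⊞⊞∙⊚∙∙∙∙⊞⊞
⊞⊞∙∙∙∙∙∙⊞⊞
⊞⊞⊞⊞⊞⊞⊞⊞⊞⊞
???⊞⊞⊞⊞⊞⊞⊞

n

⊞⊞⊞⊞⊞⊞⊞⊞⊞⊞⊞
⊞⊞⊞⊞⊞⊞⊞⊞⊞⊞⊞
???????????
???⊞∙∙∙∙∙∙⊞
??⊞⊞∙∙⊕∙∙∙⊞
??∙∙∙⊚∙∙∙∙∙
??⊞⊞∙∙∙∙∙∙⊞
??⊞⊞∙∙∙∙∙∙⊞
??⊞⊞⊞⊞⊞⊞⊞⊞⊞
?????⊞⊞⊞⊞⊞⊞
???????????

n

⊞⊞⊞⊞⊞⊞⊞⊞⊞⊞⊞
⊞⊞⊞⊞⊞⊞⊞⊞⊞⊞⊞
⊞⊞⊞⊞⊞⊞⊞⊞⊞⊞⊞
???⊞⊞⊞⊞⊞???
???⊞∙∙∙∙∙∙⊞
??⊞⊞∙⊚⊕∙∙∙⊞
??∙∙∙∙∙∙∙∙∙
??⊞⊞∙∙∙∙∙∙⊞
??⊞⊞∙∙∙∙∙∙⊞
??⊞⊞⊞⊞⊞⊞⊞⊞⊞
?????⊞⊞⊞⊞⊞⊞

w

⊞⊞⊞⊞⊞⊞⊞⊞⊞⊞⊞
⊞⊞⊞⊞⊞⊞⊞⊞⊞⊞⊞
⊞⊞⊞⊞⊞⊞⊞⊞⊞⊞⊞
???⊞⊞⊞⊞⊞⊞??
???⊞⊞∙∙∙∙∙∙
???⊞⊞⊚∙⊕∙∙∙
???∙∙∙∙∙∙∙∙
???⊞⊞∙∙∙∙∙∙
???⊞⊞∙∙∙∙∙∙
???⊞⊞⊞⊞⊞⊞⊞⊞
??????⊞⊞⊞⊞⊞

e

⊞⊞⊞⊞⊞⊞⊞⊞⊞⊞⊞
⊞⊞⊞⊞⊞⊞⊞⊞⊞⊞⊞
⊞⊞⊞⊞⊞⊞⊞⊞⊞⊞⊞
??⊞⊞⊞⊞⊞⊞???
??⊞⊞∙∙∙∙∙∙⊞
??⊞⊞∙⊚⊕∙∙∙⊞
??∙∙∙∙∙∙∙∙∙
??⊞⊞∙∙∙∙∙∙⊞
??⊞⊞∙∙∙∙∙∙⊞
??⊞⊞⊞⊞⊞⊞⊞⊞⊞
?????⊞⊞⊞⊞⊞⊞

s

⊞⊞⊞⊞⊞⊞⊞⊞⊞⊞⊞
⊞⊞⊞⊞⊞⊞⊞⊞⊞⊞⊞
??⊞⊞⊞⊞⊞⊞???
??⊞⊞∙∙∙∙∙∙⊞
??⊞⊞∙∙⊕∙∙∙⊞
??∙∙∙⊚∙∙∙∙∙
??⊞⊞∙∙∙∙∙∙⊞
??⊞⊞∙∙∙∙∙∙⊞
??⊞⊞⊞⊞⊞⊞⊞⊞⊞
?????⊞⊞⊞⊞⊞⊞
???????????

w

⊞⊞⊞⊞⊞⊞⊞⊞⊞⊞⊞
⊞⊞⊞⊞⊞⊞⊞⊞⊞⊞⊞
???⊞⊞⊞⊞⊞⊞??
???⊞⊞∙∙∙∙∙∙
???⊞⊞∙∙⊕∙∙∙
???∙∙⊚∙∙∙∙∙
???⊞⊞∙∙∙∙∙∙
???⊞⊞∙∙∙∙∙∙
???⊞⊞⊞⊞⊞⊞⊞⊞
??????⊞⊞⊞⊞⊞
???????????

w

⊞⊞⊞⊞⊞⊞⊞⊞⊞⊞⊞
⊞⊞⊞⊞⊞⊞⊞⊞⊞⊞⊞
????⊞⊞⊞⊞⊞⊞?
???⊞⊞⊞∙∙∙∙∙
???⊞⊞⊞∙∙⊕∙∙
???∙∙⊚∙∙∙∙∙
???⊞⊞⊞∙∙∙∙∙
???⊞⊞⊞∙∙∙∙∙
????⊞⊞⊞⊞⊞⊞⊞
???????⊞⊞⊞⊞
???????????

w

⊞⊞⊞⊞⊞⊞⊞⊞⊞⊞⊞
⊞⊞⊞⊞⊞⊞⊞⊞⊞⊞⊞
?????⊞⊞⊞⊞⊞⊞
???⊞⊞⊞⊞∙∙∙∙
???⊞⊞⊞⊞∙∙⊕∙
???∙∙⊚∙∙∙∙∙
???∙⊞⊞⊞∙∙∙∙
???∙⊞⊞⊞∙∙∙∙
?????⊞⊞⊞⊞⊞⊞
????????⊞⊞⊞
???????????

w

⊞⊞⊞⊞⊞⊞⊞⊞⊞⊞⊞
⊞⊞⊞⊞⊞⊞⊞⊞⊞⊞⊞
??????⊞⊞⊞⊞⊞
???⊞⊞⊞⊞⊞∙∙∙
???⊞⊞⊞⊞⊞∙∙⊕
???∙∙⊚∙∙∙∙∙
???⊞∙⊞⊞⊞∙∙∙
???⊞∙⊞⊞⊞∙∙∙
??????⊞⊞⊞⊞⊞
?????????⊞⊞
???????????

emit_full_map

???⊞⊞⊞⊞⊞⊞????
⊞⊞⊞⊞⊞∙∙∙∙∙∙⊞?
⊞⊞⊞⊞⊞∙∙⊕∙∙∙⊞⊞
∙∙⊚∙∙∙∙∙∙∙∙∙∙
⊞∙⊞⊞⊞∙∙∙∙∙∙⊞⊞
⊞∙⊞⊞⊞∙∙∙∙∙∙⊞⊞
???⊞⊞⊞⊞⊞⊞⊞⊞⊞⊞
??????⊞⊞⊞⊞⊞⊞⊞

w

⊞⊞⊞⊞⊞⊞⊞⊞⊞⊞⊞
⊞⊞⊞⊞⊞⊞⊞⊞⊞⊞⊞
???????⊞⊞⊞⊞
???∙⊞⊞⊞⊞⊞∙∙
???∙⊞⊞⊞⊞⊞∙∙
???∙∙⊚∙∙∙∙∙
???∙⊞∙⊞⊞⊞∙∙
???⊞⊞∙⊞⊞⊞∙∙
???????⊞⊞⊞⊞
??????????⊞
???????????

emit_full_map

????⊞⊞⊞⊞⊞⊞????
∙⊞⊞⊞⊞⊞∙∙∙∙∙∙⊞?
∙⊞⊞⊞⊞⊞∙∙⊕∙∙∙⊞⊞
∙∙⊚∙∙∙∙∙∙∙∙∙∙∙
∙⊞∙⊞⊞⊞∙∙∙∙∙∙⊞⊞
⊞⊞∙⊞⊞⊞∙∙∙∙∙∙⊞⊞
????⊞⊞⊞⊞⊞⊞⊞⊞⊞⊞
???????⊞⊞⊞⊞⊞⊞⊞


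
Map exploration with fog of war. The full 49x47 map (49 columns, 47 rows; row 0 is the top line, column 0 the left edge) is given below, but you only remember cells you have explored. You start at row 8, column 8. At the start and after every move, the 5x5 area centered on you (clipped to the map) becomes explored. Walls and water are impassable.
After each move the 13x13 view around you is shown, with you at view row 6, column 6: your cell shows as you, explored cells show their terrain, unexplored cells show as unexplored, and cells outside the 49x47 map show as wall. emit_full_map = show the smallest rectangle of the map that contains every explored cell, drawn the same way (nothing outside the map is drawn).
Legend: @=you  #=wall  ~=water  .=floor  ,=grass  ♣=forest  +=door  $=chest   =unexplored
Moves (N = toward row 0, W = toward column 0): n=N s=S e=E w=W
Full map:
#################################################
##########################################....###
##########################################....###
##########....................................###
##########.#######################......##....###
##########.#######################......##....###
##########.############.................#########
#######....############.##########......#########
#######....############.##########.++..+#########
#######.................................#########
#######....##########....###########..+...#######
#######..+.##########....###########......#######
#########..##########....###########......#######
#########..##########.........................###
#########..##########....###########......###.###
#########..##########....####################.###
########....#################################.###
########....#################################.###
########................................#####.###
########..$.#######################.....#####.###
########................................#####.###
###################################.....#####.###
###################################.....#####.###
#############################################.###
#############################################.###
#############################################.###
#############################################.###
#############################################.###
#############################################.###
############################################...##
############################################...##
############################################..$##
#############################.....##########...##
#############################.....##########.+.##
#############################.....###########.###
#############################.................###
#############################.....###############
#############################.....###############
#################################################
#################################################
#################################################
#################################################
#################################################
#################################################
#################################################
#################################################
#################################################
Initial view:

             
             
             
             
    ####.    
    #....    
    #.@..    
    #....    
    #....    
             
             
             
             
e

             
             
             
             
   ####.#    
   #....#    
   #..@.#    
   #.....    
   #....#    
             
             
             
             

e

             
             
             
             
  ####.##    
  #....##    
  #...@##    
  #......    
  #....##    
             
             
             
             

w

             
             
             
             
   ####.##   
   #....##   
   #..@.##   
   #......   
   #....##   
             
             
             
             

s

             
             
             
   ####.##   
   #....##   
   #....##   
   #..@...   
   #....##   
    ..+.#    
             
             
             
             

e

             
             
             
  ####.##    
  #....##    
  #....##    
  #...@..    
  #....##    
   ..+.##    
             
             
             
             

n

             
             
             
             
  ####.##    
  #....##    
  #...@##    
  #......    
  #....##    
   ..+.##    
             
             
             

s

             
             
             
  ####.##    
  #....##    
  #....##    
  #...@..    
  #....##    
   ..+.##    
             
             
             
             

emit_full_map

####.##
#....##
#....##
#...@..
#....##
 ..+.##

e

             
             
             
 ####.##     
 #....###    
 #....###    
 #....@..    
 #....###    
  ..+.###    
             
             
             
             

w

             
             
             
  ####.##    
  #....###   
  #....###   
  #...@...   
  #....###   
   ..+.###   
             
             
             
             

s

             
             
  ####.##    
  #....###   
  #....###   
  #.......   
  #...@###   
   ..+.###   
    #..##    
             
             
             
             

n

             
             
             
  ####.##    
  #....###   
  #....###   
  #...@...   
  #....###   
   ..+.###   
    #..##    
             
             
             

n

             
             
             
             
  ####.##    
  #....###   
  #...@###   
  #.......   
  #....###   
   ..+.###   
    #..##    
             
             

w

             
             
             
             
   ####.##   
   #....###  
   #..@.###  
   #.......  
   #....###  
    ..+.###  
     #..##   
             
             

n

             
             
             
             
    ###.#    
   ####.##   
   #..@.###  
   #....###  
   #.......  
   #....###  
    ..+.###  
     #..##   
             

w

             
             
             
             
    ####.#   
    ####.##  
    #.@..### 
    #....### 
    #....... 
    #....### 
     ..+.### 
      #..##  
             

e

             
             
             
             
   ####.#    
   ####.##   
   #..@.###  
   #....###  
   #.......  
   #....###  
    ..+.###  
     #..##   
             

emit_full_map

####.#  
####.## 
#..@.###
#....###
#.......
#....###
 ..+.###
  #..## 
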